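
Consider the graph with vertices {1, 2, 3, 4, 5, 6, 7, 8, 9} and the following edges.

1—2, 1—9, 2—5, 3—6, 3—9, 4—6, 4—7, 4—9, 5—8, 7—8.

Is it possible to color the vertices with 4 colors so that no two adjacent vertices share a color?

The chromatic number is 3. The cycle 9-1-2-5-8-7-4-9 has odd length 7, so it cannot be 2-colored; at least 3 colors are needed.
3 colors suffice: 1=red, 2=blue, 3=red, 4=red, 5=red, 6=blue, 7=green, 8=blue, 9=blue.
Since 4 ≥ 3, a proper 4-coloring certainly exists.

Yes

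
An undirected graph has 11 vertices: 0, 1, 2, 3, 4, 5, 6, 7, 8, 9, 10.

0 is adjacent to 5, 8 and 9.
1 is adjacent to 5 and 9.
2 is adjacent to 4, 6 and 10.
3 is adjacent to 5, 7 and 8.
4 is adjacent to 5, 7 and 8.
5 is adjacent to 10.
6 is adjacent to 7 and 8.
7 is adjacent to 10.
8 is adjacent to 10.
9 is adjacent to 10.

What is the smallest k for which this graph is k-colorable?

7 and 10 are adjacent, so at least 2 colors are needed.
2 colors suffice: color a → {0, 1, 3, 4, 6, 10}; color b → {2, 5, 7, 8, 9}. Each edge has distinct colors on its endpoints.

2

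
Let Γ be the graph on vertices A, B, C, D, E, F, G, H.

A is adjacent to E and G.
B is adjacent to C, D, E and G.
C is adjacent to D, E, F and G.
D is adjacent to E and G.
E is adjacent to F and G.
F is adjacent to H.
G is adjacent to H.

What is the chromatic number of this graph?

5

B, C, D, E, G are mutually adjacent (a clique of size 5), so at least 5 colors are needed.
5 colors suffice: color 1 → {E, H}; color 2 → {F, G}; color 3 → {A, C}; color 4 → {D}; color 5 → {B}. Each edge has distinct colors on its endpoints.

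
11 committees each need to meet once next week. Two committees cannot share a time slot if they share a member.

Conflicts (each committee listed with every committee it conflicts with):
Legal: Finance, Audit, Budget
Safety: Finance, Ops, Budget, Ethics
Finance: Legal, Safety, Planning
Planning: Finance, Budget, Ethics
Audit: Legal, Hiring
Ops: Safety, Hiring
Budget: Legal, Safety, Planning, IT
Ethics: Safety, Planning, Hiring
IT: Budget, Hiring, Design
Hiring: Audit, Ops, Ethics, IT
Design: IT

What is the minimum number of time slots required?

3

The cycle Budget-Safety-Ops-Hiring-IT-Budget has odd length 5, so it cannot be 2-colored; at least 3 time slots are needed.
3 time slots suffice: time slot 1 → {Legal, Safety, Planning, Hiring, Design}; time slot 2 → {Finance, Audit, Ops, Budget, Ethics}; time slot 3 → {IT}. Every pair that conflicts lands in different time slots.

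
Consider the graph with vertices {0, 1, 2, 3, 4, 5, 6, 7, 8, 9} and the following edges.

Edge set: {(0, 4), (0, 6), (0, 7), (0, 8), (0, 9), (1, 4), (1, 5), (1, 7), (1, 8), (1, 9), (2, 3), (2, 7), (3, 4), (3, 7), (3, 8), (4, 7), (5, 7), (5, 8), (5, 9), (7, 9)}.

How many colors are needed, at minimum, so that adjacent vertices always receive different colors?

4

1, 5, 7, 9 are pairwise adjacent (a clique of size 4), so at least 4 colors are needed.
4 colors suffice: color red → {6, 7, 8}; color blue → {0, 1, 3}; color green → {2, 4, 5}; color yellow → {9}. No two adjacent vertices share a color.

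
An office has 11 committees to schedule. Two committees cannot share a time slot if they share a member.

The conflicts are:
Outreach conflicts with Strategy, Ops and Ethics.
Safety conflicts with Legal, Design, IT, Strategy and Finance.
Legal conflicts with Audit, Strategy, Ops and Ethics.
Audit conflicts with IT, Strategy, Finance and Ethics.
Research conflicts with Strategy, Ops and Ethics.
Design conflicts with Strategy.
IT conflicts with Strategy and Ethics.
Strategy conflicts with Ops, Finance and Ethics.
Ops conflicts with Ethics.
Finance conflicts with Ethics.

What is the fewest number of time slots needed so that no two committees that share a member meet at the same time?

4

Audit, Strategy, Finance, Ethics pairwise conflict, so at least 4 time slots are needed.
Using 4 time slots: Outreach=4, Safety=2, Legal=4, Audit=3, Research=4, Design=3, IT=4, Strategy=1, Ops=3, Finance=4, Ethics=2. Each listed conflict is separated.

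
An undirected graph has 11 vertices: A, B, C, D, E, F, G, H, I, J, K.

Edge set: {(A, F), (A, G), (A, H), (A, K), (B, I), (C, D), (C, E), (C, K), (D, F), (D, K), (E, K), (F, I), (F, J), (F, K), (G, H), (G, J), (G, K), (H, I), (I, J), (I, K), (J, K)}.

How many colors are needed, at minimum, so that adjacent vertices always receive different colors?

F, I, J, K are mutually adjacent (a clique of size 4), so at least 4 colors are needed.
4 colors suffice: A=3, B=1, C=2, D=3, E=3, F=2, G=2, H=1, I=3, J=4, K=1. Each edge has distinct colors on its endpoints.

4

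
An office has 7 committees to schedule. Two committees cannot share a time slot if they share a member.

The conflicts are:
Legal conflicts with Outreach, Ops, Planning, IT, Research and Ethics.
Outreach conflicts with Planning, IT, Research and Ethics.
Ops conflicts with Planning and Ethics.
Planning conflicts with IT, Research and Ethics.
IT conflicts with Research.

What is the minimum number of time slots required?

Legal, Outreach, Planning, IT, Research pairwise conflict, so at least 5 time slots are needed.
Using 5 time slots: Legal=1, Outreach=3, Ops=3, Planning=2, IT=5, Research=4, Ethics=4. No two conflicting committees share a time slot.

5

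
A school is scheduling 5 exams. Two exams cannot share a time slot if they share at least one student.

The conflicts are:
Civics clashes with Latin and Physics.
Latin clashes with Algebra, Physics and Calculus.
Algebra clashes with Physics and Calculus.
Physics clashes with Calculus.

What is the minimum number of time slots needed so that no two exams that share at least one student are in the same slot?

4

Latin, Algebra, Physics, Calculus all conflict with each other, so at least 4 time slots are needed.
4 time slots suffice: time slot 1 → {Physics}; time slot 2 → {Latin}; time slot 3 → {Civics, Calculus}; time slot 4 → {Algebra}. Each listed conflict is separated.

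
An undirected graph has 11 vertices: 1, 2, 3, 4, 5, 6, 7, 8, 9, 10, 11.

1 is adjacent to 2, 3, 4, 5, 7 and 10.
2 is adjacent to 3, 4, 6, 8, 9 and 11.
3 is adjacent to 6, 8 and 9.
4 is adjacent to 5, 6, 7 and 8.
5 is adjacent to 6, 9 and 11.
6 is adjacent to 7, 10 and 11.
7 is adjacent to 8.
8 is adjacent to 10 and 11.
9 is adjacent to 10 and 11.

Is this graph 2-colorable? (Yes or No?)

4, 7, 8 are pairwise adjacent, so at least 3 colors are needed.
So 2 colors are not enough.

No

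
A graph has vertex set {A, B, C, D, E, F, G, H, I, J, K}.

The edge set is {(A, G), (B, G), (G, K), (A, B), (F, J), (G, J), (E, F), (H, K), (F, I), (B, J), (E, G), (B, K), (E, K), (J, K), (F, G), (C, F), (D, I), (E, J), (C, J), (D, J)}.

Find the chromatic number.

E, F, G, J are pairwise adjacent (a clique of size 4), so at least 4 colors are needed.
4 colors suffice: color red → {A, H, I, J}; color blue → {C, D, G}; color green → {F, K}; color yellow → {B, E}. Each edge has distinct colors on its endpoints.

4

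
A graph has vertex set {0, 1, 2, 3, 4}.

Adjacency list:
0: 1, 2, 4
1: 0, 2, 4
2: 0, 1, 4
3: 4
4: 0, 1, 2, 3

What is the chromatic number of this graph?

0, 1, 2, 4 are pairwise adjacent (a clique of size 4), so at least 4 colors are needed.
4 colors suffice: color a → {4}; color b → {2, 3}; color c → {0}; color d → {1}. Every edge joins two different colors.

4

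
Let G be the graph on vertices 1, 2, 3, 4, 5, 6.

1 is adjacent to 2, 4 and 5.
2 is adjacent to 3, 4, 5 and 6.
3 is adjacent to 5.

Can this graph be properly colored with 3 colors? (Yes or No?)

The chromatic number is 3. 2, 3, 5 are pairwise adjacent, so at least 3 colors are needed.
3 colors suffice: color red → {2}; color blue → {4, 5, 6}; color green → {1, 3}.
That is already a proper 3-coloring.

Yes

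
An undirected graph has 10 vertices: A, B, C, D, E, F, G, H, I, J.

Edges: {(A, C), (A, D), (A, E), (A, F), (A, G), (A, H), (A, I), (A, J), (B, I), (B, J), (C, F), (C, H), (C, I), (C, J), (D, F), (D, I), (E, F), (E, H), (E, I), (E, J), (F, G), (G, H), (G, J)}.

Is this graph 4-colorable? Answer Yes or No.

The chromatic number is 3. A, E, I form a triangle, so at least 3 colors are needed.
3 colors suffice: A=1, B=1, C=3, D=3, E=3, F=2, G=3, H=2, I=2, J=2.
Since 4 ≥ 3, a proper 4-coloring certainly exists.

Yes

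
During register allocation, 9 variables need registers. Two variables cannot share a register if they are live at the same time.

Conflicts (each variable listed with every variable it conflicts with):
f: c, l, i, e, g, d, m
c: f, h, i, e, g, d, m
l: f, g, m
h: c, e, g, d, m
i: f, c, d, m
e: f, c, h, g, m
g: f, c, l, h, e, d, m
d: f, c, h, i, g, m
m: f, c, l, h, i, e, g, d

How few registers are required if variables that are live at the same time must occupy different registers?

f, c, e, g, m are mutually in conflict, so at least 5 registers are needed.
5 registers suffice: register 1 → {m}; register 2 → {f, h}; register 3 → {c, l}; register 4 → {i, g}; register 5 → {e, d}. Each listed conflict is separated.

5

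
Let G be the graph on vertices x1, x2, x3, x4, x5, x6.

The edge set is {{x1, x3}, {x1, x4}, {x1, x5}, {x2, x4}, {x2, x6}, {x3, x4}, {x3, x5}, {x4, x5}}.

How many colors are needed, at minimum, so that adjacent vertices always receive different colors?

4

x1, x3, x4, x5 are mutually adjacent (a clique of size 4), so at least 4 colors are needed.
4 colors suffice: x1=3, x2=2, x3=4, x4=1, x5=2, x6=1. Every edge joins two different colors.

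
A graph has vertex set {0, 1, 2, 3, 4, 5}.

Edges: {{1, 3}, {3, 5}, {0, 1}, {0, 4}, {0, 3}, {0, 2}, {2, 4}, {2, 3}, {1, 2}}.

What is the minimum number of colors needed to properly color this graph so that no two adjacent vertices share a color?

0, 1, 2, 3 are mutually adjacent (a clique of size 4), so at least 4 colors are needed.
One proper 4-coloring: 0=a, 1=d, 2=c, 3=b, 4=b, 5=a. No two adjacent vertices share a color.

4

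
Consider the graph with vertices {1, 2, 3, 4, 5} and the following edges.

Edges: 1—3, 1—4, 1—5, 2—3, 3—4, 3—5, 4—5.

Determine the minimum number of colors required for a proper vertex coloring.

1, 3, 4, 5 form a clique, so at least 4 colors are needed.
4 colors suffice: 1=d, 2=b, 3=a, 4=b, 5=c. No two adjacent vertices share a color.

4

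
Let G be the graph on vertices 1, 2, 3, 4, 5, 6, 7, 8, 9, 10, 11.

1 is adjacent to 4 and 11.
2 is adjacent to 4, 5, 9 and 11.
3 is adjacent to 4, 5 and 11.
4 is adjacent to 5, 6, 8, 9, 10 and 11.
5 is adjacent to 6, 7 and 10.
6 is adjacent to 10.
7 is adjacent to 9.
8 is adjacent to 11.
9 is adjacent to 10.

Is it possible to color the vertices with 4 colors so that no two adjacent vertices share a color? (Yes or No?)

The chromatic number is 4. 4, 5, 6, 10 are pairwise adjacent (a clique of size 4), so at least 4 colors are needed.
4 colors suffice: 1=c, 2=c, 3=c, 4=a, 5=b, 6=d, 7=a, 8=c, 9=b, 10=c, 11=b.
That is already a proper 4-coloring.

Yes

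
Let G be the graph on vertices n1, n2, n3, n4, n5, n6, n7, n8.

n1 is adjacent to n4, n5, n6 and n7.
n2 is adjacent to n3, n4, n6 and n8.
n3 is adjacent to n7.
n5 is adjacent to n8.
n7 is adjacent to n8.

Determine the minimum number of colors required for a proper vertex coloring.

The cycle n2-n6-n1-n5-n8-n2 has odd length 5, so it cannot be 2-colored; at least 3 colors are needed.
A valid assignment using 3 colors: n1=1, n2=1, n3=2, n4=2, n5=3, n6=2, n7=3, n8=2. Every edge joins two different colors.

3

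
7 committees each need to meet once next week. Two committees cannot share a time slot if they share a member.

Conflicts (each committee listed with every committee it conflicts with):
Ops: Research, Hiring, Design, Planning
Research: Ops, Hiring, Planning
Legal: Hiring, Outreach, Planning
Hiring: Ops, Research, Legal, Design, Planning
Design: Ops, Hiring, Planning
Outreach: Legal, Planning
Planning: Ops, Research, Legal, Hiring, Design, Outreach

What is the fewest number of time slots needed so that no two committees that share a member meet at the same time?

Ops, Hiring, Design, Planning are mutually in conflict, so at least 4 time slots are needed.
4 time slots suffice: time slot 1 → {Planning}; time slot 2 → {Hiring, Outreach}; time slot 3 → {Ops, Legal}; time slot 4 → {Research, Design}. No two conflicting committees share a time slot.

4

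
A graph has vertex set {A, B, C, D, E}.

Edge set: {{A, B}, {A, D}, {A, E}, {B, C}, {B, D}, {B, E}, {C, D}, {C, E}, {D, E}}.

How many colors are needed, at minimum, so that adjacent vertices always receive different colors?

4

A, B, D, E form a clique, so at least 4 colors are needed.
4 colors suffice: A=4, B=1, C=4, D=2, E=3. Each edge has distinct colors on its endpoints.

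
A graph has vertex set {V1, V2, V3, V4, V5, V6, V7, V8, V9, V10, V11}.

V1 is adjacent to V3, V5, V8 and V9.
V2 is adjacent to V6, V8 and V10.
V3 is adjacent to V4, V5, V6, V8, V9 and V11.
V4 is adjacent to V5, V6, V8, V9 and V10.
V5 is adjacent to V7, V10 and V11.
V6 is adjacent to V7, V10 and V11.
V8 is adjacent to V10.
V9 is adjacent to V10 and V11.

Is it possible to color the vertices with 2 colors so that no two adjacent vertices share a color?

V2, V8, V10 are pairwise adjacent, so at least 3 colors are needed.
So 2 colors are not enough.

No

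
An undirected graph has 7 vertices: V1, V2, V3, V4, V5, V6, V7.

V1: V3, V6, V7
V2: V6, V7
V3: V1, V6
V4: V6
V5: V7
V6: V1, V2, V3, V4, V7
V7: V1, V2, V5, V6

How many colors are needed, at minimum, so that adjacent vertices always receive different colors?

3

V2, V6, V7 form a triangle, so at least 3 colors are needed.
3 colors suffice: color 1 → {V5, V6}; color 2 → {V3, V4, V7}; color 3 → {V1, V2}. No two adjacent vertices share a color.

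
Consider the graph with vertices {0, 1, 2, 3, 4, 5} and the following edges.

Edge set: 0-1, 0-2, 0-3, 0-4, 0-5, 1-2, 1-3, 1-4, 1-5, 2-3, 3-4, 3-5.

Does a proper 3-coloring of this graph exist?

No

0, 1, 3, 5 are pairwise adjacent (a clique of size 4), so at least 4 colors are needed.
So 3 colors are not enough.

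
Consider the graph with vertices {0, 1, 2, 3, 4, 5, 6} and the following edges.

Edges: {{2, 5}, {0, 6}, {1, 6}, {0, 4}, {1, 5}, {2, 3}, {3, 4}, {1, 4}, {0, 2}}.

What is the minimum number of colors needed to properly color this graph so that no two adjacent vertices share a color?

The cycle 4-1-5-2-3-4 has odd length 5, so it cannot be 2-colored; at least 3 colors are needed.
One proper 3-coloring: 0=b, 1=b, 2=a, 3=b, 4=a, 5=c, 6=a. Every edge joins two different colors.

3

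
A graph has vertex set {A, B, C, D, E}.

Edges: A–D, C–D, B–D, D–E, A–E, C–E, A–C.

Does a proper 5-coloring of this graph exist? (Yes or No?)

The chromatic number is 4. A, C, D, E are mutually adjacent (a clique of size 4), so at least 4 colors are needed.
4 colors suffice: color 1 → {D}; color 2 → {B, C}; color 3 → {E}; color 4 → {A}.
Since 5 ≥ 4, a proper 5-coloring certainly exists.

Yes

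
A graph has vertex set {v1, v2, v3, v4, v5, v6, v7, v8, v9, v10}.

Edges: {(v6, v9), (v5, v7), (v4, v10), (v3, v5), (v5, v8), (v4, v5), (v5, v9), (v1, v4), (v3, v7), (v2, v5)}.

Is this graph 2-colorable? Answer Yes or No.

v3, v5, v7 form a triangle, so at least 3 colors are needed.
So 2 colors are not enough.

No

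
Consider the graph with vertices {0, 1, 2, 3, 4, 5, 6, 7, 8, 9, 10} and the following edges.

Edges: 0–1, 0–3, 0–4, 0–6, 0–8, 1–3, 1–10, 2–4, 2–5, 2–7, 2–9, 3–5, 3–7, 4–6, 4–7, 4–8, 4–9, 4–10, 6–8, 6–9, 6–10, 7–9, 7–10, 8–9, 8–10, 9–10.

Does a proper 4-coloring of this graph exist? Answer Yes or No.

No

4, 6, 8, 9, 10 are mutually adjacent (a clique of size 5), so at least 5 colors are needed.
So 4 colors are not enough.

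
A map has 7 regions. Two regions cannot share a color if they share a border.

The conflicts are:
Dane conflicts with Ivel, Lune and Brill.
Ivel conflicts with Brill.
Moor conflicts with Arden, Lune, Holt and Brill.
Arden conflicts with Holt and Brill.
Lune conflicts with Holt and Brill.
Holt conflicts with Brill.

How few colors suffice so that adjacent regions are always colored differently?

Moor, Arden, Holt, Brill are mutually in conflict, so at least 4 colors are needed.
4 colors suffice: Dane=2, Ivel=3, Moor=2, Arden=4, Lune=4, Holt=3, Brill=1. Each listed conflict is separated.

4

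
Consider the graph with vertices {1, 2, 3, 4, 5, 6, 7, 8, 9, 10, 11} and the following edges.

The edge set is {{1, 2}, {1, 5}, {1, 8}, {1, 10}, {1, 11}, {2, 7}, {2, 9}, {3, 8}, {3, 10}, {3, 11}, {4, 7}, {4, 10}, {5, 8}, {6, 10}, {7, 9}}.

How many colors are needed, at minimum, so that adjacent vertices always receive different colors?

3

1, 5, 8 form a triangle, so at least 3 colors are needed.
3 colors suffice: color red → {1, 3, 6, 7}; color blue → {2, 8, 10, 11}; color green → {4, 5, 9}. Every edge joins two different colors.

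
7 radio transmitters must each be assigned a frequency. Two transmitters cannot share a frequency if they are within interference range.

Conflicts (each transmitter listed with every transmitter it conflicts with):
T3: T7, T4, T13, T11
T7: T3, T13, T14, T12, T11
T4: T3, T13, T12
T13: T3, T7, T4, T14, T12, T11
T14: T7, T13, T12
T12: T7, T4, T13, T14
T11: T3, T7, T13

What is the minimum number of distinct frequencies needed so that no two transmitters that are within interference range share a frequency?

4

T7, T13, T14, T12 all conflict with each other, so at least 4 frequencies are needed.
4 frequencies suffice: T3=3, T7=2, T4=2, T13=1, T14=4, T12=3, T11=4. No two conflicting transmitters share a frequency.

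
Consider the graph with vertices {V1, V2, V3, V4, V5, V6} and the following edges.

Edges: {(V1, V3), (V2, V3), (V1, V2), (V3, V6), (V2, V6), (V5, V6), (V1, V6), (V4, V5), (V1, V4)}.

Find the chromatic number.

V1, V2, V3, V6 form a clique, so at least 4 colors are needed.
4 colors suffice: color 1 → {V1, V5}; color 2 → {V4, V6}; color 3 → {V2}; color 4 → {V3}. No two adjacent vertices share a color.

4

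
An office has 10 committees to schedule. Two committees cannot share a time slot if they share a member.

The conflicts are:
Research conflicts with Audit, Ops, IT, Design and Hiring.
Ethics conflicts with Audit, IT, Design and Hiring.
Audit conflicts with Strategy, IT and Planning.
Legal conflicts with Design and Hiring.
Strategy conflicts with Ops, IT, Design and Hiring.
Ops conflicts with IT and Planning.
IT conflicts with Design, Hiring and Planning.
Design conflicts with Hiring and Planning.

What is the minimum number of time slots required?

Research, IT, Design, Hiring all conflict with each other, so at least 4 time slots are needed.
A valid assignment using 4 time slots: Research=4, Ethics=4, Audit=2, Legal=1, Strategy=4, Ops=2, IT=1, Design=2, Hiring=3, Planning=3. Each listed conflict is separated.

4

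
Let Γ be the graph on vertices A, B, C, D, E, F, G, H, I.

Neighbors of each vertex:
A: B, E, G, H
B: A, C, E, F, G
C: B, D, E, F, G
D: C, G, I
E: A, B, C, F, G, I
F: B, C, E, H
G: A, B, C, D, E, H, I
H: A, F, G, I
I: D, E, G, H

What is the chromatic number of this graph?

B, C, E, G are mutually adjacent (a clique of size 4), so at least 4 colors are needed.
4 colors suffice: A=3, B=4, C=3, D=2, E=2, F=1, G=1, H=2, I=3. Every edge joins two different colors.

4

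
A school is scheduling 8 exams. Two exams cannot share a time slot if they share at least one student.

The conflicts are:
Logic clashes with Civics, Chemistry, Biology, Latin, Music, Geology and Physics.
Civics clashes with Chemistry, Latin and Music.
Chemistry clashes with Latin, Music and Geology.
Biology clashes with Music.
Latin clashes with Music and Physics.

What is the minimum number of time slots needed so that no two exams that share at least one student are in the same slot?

5

Logic, Civics, Chemistry, Latin, Music all conflict with each other, so at least 5 time slots are needed.
5 time slots suffice: time slot 1 → {Logic}; time slot 2 → {Music, Geology, Physics}; time slot 3 → {Biology, Latin}; time slot 4 → {Chemistry}; time slot 5 → {Civics}. Every pair that conflicts lands in different time slots.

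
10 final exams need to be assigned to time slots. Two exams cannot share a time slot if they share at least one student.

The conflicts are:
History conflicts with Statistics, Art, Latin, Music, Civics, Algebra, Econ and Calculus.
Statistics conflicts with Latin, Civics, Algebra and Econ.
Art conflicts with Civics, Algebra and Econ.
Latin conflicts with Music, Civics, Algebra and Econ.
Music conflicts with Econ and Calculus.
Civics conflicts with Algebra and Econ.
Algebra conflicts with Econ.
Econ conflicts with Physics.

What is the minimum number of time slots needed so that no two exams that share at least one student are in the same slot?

History, Statistics, Latin, Civics, Algebra, Econ pairwise conflict, so at least 6 time slots are needed.
Using 6 time slots: History=1, Statistics=6, Art=5, Latin=5, Music=3, Civics=4, Algebra=3, Econ=2, Physics=1, Calculus=2. Every pair that conflicts lands in different time slots.

6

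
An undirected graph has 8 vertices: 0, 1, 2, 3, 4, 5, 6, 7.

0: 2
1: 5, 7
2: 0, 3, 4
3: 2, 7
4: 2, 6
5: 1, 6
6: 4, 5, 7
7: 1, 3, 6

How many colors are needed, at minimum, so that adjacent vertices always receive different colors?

3

The cycle 7-6-4-2-3-7 has odd length 5, so it cannot be 2-colored; at least 3 colors are needed.
3 colors suffice: color a → {1, 2, 6}; color b → {0, 4, 5, 7}; color c → {3}. Each edge has distinct colors on its endpoints.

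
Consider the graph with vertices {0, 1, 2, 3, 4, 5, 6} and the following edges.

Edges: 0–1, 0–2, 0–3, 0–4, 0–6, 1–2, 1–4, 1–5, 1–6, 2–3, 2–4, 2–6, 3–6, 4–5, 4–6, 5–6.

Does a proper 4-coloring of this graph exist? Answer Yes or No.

No

0, 1, 2, 4, 6 form a clique, so at least 5 colors are needed.
So 4 colors are not enough.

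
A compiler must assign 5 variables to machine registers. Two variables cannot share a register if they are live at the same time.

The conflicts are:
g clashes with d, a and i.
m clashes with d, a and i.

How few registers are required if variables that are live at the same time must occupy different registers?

2

g and i conflict, so at least 2 registers are needed.
2 registers suffice: register 1 → {g, m}; register 2 → {d, a, i}. Every pair that conflicts lands in different registers.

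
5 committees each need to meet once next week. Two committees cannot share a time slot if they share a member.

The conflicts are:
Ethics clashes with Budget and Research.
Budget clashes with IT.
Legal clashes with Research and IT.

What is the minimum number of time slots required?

The cycle Legal-Research-Ethics-Budget-IT-Legal has odd length 5, so it cannot be 2-colored; at least 3 time slots are needed.
3 time slots suffice: Ethics=1, Budget=3, Legal=1, Research=2, IT=2. No two conflicting committees share a time slot.

3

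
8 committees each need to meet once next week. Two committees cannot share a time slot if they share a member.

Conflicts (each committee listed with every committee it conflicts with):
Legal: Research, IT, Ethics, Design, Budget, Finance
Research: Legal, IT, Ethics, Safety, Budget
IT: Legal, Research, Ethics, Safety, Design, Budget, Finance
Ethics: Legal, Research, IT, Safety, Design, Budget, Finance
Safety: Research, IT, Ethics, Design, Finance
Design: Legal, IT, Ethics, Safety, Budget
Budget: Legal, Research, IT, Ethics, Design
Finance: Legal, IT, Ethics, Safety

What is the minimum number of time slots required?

5

Legal, Research, IT, Ethics, Budget all conflict with each other, so at least 5 time slots are needed.
A valid assignment using 5 time slots: Legal=3, Research=4, IT=1, Ethics=2, Safety=3, Design=4, Budget=5, Finance=4. Every pair that conflicts lands in different time slots.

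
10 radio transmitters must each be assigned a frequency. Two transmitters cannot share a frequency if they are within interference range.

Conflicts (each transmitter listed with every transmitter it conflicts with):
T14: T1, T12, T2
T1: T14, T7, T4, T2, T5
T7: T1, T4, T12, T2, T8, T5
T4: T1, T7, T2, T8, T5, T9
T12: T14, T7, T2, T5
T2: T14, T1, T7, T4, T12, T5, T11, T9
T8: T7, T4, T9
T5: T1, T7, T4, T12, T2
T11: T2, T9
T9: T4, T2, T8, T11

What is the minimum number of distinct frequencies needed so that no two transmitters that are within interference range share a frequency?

T1, T7, T4, T2, T5 all conflict with each other, so at least 5 frequencies are needed.
5 frequencies suffice: frequency 1 → {T2, T8}; frequency 2 → {T14, T7, T9}; frequency 3 → {T4, T12, T11}; frequency 4 → {T1}; frequency 5 → {T5}. No two conflicting transmitters share a frequency.

5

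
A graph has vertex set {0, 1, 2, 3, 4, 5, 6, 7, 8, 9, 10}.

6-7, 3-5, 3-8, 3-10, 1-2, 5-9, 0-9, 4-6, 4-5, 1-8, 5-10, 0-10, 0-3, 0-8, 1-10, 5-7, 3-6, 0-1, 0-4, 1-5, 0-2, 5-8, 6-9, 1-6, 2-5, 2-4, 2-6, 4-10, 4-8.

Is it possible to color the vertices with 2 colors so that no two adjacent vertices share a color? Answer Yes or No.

3, 5, 10 are pairwise adjacent, so at least 3 colors are needed.
So 2 colors are not enough.

No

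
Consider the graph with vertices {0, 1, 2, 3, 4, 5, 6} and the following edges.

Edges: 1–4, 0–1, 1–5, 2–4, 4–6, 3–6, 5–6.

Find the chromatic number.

3 and 6 are adjacent, so at least 2 colors are needed.
2 colors suffice: color a → {1, 2, 6}; color b → {0, 3, 4, 5}. Every edge joins two different colors.

2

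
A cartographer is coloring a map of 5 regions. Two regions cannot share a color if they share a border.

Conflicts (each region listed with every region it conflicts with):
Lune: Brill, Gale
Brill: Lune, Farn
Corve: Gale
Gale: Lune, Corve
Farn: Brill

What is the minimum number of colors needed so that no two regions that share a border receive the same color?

2

Brill and Farn conflict, so at least 2 colors are needed.
2 colors suffice: Lune=2, Brill=1, Corve=2, Gale=1, Farn=2. Each listed conflict is separated.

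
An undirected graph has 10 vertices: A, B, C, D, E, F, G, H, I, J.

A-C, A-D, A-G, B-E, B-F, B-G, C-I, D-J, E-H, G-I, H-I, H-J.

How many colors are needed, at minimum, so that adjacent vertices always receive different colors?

The cycle G-I-H-E-B-G has odd length 5, so it cannot be 2-colored; at least 3 colors are needed.
One proper 3-coloring: A=1, B=1, C=3, D=3, E=2, F=2, G=3, H=1, I=2, J=2. No two adjacent vertices share a color.

3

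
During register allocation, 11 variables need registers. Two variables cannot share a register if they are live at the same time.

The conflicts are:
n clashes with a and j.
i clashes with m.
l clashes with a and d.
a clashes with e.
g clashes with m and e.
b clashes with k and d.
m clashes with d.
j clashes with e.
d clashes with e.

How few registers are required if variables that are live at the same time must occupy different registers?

2

i and m conflict, so at least 2 registers are needed.
A valid assignment using 2 registers: n=1, i=2, l=1, a=2, g=2, b=1, k=2, m=1, j=2, d=2, e=1. Each listed conflict is separated.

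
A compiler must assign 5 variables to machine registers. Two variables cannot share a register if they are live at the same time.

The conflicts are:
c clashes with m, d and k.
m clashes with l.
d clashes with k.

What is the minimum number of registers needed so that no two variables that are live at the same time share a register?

c, d, k all conflict with each other, so at least 3 registers are needed.
Using 3 registers: c=1, m=2, d=2, k=3, l=1. Each listed conflict is separated.

3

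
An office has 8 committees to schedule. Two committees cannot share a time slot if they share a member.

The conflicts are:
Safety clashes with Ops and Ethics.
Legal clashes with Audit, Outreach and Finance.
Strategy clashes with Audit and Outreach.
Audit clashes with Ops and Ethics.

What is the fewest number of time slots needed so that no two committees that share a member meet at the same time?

Legal and Audit conflict, so at least 2 time slots are needed.
2 time slots suffice: time slot 1 → {Safety, Audit, Outreach, Finance}; time slot 2 → {Legal, Strategy, Ops, Ethics}. No two conflicting committees share a time slot.

2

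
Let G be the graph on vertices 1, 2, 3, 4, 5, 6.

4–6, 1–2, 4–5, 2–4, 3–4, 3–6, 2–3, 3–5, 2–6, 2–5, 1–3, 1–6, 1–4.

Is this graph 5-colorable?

Yes

The chromatic number is 5. 1, 2, 3, 4, 6 are mutually adjacent (a clique of size 5), so at least 5 colors are needed.
One proper 5-coloring: 1=yellow, 2=green, 3=red, 4=blue, 5=yellow, 6=purple.
That is already a proper 5-coloring.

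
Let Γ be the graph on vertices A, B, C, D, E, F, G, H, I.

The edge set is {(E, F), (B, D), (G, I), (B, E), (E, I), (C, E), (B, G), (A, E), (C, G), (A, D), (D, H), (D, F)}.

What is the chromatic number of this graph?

A and D are adjacent, so at least 2 colors are needed.
2 colors suffice: A=2, B=2, C=2, D=1, E=1, F=2, G=1, H=2, I=2. Each edge has distinct colors on its endpoints.

2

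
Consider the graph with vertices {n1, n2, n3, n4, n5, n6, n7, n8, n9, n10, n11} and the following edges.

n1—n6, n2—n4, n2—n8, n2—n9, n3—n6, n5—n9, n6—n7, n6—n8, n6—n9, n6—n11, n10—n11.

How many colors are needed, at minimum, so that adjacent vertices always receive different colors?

n2 and n9 are adjacent, so at least 2 colors are needed.
One proper 2-coloring: n1=blue, n2=red, n3=blue, n4=blue, n5=red, n6=red, n7=blue, n8=blue, n9=blue, n10=red, n11=blue. Each edge has distinct colors on its endpoints.

2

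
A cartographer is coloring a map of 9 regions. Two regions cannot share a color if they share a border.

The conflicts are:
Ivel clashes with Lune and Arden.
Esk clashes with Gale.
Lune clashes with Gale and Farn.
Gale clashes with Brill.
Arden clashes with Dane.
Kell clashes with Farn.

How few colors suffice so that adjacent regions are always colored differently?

Lune and Gale conflict, so at least 2 colors are needed.
2 colors suffice: Ivel=2, Esk=1, Lune=1, Gale=2, Arden=1, Brill=1, Dane=2, Kell=1, Farn=2. Each listed conflict is separated.

2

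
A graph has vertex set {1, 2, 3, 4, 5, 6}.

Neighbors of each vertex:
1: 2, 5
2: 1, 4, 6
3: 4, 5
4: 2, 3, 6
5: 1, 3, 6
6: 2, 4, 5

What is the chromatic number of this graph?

3

2, 4, 6 form a triangle, so at least 3 colors are needed.
3 colors suffice: 1=red, 2=blue, 3=red, 4=green, 5=blue, 6=red. Each edge has distinct colors on its endpoints.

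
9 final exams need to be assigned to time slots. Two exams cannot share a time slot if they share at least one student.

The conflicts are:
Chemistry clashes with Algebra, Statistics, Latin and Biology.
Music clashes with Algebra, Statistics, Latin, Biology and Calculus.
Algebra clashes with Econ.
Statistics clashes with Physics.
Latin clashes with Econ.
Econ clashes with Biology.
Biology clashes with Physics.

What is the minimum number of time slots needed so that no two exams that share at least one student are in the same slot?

Biology and Physics conflict, so at least 2 time slots are needed.
Using 2 time slots: Chemistry=1, Music=1, Algebra=2, Statistics=2, Latin=2, Econ=1, Biology=2, Calculus=2, Physics=1. No two conflicting exams share a time slot.

2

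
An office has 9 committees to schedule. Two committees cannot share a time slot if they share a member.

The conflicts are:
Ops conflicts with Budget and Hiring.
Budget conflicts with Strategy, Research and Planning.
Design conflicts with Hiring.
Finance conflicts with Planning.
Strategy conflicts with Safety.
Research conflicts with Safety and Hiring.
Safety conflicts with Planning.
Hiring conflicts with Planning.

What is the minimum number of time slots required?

Finance and Planning conflict, so at least 2 time slots are needed.
2 time slots suffice: time slot 1 → {Ops, Design, Strategy, Research, Planning}; time slot 2 → {Budget, Finance, Safety, Hiring}. Every pair that conflicts lands in different time slots.

2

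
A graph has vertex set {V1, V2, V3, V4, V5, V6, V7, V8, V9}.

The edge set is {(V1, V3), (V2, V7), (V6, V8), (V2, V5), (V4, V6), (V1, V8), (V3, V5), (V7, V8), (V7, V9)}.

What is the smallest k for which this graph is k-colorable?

2

V7 and V8 are adjacent, so at least 2 colors are needed.
2 colors suffice: color 1 → {V2, V3, V4, V8, V9}; color 2 → {V1, V5, V6, V7}. No two adjacent vertices share a color.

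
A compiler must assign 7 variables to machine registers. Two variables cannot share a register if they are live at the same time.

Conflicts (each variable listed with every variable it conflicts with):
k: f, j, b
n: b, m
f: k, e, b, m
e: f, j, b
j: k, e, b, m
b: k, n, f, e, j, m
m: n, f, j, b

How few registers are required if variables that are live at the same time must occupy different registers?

3

f, b, m pairwise conflict, so at least 3 registers are needed.
A valid assignment using 3 registers: k=3, n=2, f=2, e=3, j=2, b=1, m=3. Each listed conflict is separated.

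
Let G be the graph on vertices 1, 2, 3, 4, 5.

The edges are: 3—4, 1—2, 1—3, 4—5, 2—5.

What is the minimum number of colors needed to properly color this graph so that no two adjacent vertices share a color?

3

The cycle 4-3-1-2-5-4 has odd length 5, so it cannot be 2-colored; at least 3 colors are needed.
3 colors suffice: color red → {1, 5}; color blue → {2, 3}; color green → {4}. Each edge has distinct colors on its endpoints.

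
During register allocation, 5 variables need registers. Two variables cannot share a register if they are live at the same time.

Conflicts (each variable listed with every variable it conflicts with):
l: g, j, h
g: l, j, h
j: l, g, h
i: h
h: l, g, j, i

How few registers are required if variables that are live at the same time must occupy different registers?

4

l, g, j, h all conflict with each other, so at least 4 registers are needed.
A valid assignment using 4 registers: l=2, g=3, j=4, i=2, h=1. Every pair that conflicts lands in different registers.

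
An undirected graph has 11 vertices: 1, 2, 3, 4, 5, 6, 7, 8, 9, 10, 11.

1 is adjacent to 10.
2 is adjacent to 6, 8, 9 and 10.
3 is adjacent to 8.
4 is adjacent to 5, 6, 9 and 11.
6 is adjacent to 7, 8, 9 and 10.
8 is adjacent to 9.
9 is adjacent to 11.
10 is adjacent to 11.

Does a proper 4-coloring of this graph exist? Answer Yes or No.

The chromatic number is 4. 2, 6, 8, 9 are pairwise adjacent (a clique of size 4), so at least 4 colors are needed.
A valid assignment using 4 colors: 1=a, 2=d, 3=a, 4=c, 5=a, 6=a, 7=b, 8=c, 9=b, 10=b, 11=a.
That is already a proper 4-coloring.

Yes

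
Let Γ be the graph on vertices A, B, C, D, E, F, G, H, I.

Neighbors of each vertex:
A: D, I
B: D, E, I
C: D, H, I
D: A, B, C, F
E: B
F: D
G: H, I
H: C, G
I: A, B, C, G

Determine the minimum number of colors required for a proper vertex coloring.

C and H are adjacent, so at least 2 colors are needed.
2 colors suffice: A=blue, B=blue, C=blue, D=red, E=red, F=blue, G=blue, H=red, I=red. Each edge has distinct colors on its endpoints.

2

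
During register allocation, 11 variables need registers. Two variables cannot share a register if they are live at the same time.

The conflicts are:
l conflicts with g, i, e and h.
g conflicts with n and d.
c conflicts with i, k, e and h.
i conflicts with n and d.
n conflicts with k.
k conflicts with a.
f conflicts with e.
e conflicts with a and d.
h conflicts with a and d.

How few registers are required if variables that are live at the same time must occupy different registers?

l and g conflict, so at least 2 registers are needed.
Using 2 registers: l=2, g=1, c=2, i=1, n=2, k=1, f=2, e=1, h=1, a=2, d=2. No two conflicting variables share a register.

2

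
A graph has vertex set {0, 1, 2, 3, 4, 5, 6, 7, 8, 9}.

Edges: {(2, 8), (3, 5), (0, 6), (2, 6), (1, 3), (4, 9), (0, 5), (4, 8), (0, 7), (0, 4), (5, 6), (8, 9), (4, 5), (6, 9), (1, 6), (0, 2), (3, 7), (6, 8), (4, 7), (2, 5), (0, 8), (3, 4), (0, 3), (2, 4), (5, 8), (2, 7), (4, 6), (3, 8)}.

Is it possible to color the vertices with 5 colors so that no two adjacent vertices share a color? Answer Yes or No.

No

0, 2, 4, 5, 6, 8 are pairwise adjacent (a clique of size 6), so at least 6 colors are needed.
So 5 colors are not enough.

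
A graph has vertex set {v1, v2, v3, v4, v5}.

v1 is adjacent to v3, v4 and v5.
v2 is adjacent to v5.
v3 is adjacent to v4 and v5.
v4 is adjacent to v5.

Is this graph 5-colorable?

Yes

The chromatic number is 4. v1, v3, v4, v5 are pairwise adjacent (a clique of size 4), so at least 4 colors are needed.
4 colors suffice: color 1 → {v5}; color 2 → {v2, v3}; color 3 → {v1}; color 4 → {v4}.
Since 5 ≥ 4, a proper 5-coloring certainly exists.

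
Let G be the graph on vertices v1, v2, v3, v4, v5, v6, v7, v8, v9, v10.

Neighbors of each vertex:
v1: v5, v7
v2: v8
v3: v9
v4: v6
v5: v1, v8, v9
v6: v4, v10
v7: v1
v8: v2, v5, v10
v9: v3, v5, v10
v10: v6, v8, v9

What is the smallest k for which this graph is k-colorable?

v3 and v9 are adjacent, so at least 2 colors are needed.
A valid assignment using 2 colors: v1=1, v2=2, v3=2, v4=2, v5=2, v6=1, v7=2, v8=1, v9=1, v10=2. Each edge has distinct colors on its endpoints.

2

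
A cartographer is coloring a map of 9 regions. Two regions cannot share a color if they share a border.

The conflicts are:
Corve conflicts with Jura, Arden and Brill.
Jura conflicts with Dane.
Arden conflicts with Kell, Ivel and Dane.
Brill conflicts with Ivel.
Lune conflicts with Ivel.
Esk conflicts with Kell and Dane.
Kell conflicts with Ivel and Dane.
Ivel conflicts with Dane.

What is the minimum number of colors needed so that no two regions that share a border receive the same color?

Arden, Kell, Ivel, Dane are mutually in conflict, so at least 4 colors are needed.
4 colors suffice: color 1 → {Corve, Esk, Ivel}; color 2 → {Brill, Lune, Dane}; color 3 → {Jura, Arden}; color 4 → {Kell}. Every pair that conflicts lands in different colors.

4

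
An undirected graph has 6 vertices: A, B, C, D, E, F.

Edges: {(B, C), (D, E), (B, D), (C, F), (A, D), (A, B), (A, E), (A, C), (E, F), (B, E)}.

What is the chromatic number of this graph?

4

A, B, D, E are mutually adjacent (a clique of size 4), so at least 4 colors are needed.
4 colors suffice: color 1 → {C, E}; color 2 → {A, F}; color 3 → {B}; color 4 → {D}. Every edge joins two different colors.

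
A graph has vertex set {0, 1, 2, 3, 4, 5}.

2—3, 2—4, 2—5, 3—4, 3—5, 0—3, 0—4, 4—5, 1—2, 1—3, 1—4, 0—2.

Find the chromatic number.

1, 2, 3, 4 are mutually adjacent (a clique of size 4), so at least 4 colors are needed.
4 colors suffice: color red → {4}; color blue → {3}; color green → {2}; color yellow → {0, 1, 5}. No two adjacent vertices share a color.

4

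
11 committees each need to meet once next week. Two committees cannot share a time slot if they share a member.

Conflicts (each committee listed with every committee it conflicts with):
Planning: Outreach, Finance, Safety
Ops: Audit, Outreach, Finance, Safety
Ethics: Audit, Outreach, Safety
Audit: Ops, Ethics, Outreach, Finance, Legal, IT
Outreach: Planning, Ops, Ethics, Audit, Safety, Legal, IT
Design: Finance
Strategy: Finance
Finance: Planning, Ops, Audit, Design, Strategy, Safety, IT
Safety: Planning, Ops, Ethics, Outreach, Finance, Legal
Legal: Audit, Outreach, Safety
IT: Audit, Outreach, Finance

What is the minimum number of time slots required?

3

Ethics, Outreach, Safety pairwise conflict, so at least 3 time slots are needed.
3 time slots suffice: time slot 1 → {Outreach, Finance}; time slot 2 → {Audit, Design, Strategy, Safety}; time slot 3 → {Planning, Ops, Ethics, Legal, IT}. Each listed conflict is separated.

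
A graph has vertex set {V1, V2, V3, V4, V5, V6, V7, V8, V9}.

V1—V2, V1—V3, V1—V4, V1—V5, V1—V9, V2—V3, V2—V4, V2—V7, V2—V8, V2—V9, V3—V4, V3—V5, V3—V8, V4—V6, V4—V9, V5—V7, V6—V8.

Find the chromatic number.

4

V1, V2, V4, V9 are pairwise adjacent (a clique of size 4), so at least 4 colors are needed.
4 colors suffice: color 1 → {V2, V5, V6}; color 2 → {V1, V7, V8}; color 3 → {V3, V9}; color 4 → {V4}. No two adjacent vertices share a color.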